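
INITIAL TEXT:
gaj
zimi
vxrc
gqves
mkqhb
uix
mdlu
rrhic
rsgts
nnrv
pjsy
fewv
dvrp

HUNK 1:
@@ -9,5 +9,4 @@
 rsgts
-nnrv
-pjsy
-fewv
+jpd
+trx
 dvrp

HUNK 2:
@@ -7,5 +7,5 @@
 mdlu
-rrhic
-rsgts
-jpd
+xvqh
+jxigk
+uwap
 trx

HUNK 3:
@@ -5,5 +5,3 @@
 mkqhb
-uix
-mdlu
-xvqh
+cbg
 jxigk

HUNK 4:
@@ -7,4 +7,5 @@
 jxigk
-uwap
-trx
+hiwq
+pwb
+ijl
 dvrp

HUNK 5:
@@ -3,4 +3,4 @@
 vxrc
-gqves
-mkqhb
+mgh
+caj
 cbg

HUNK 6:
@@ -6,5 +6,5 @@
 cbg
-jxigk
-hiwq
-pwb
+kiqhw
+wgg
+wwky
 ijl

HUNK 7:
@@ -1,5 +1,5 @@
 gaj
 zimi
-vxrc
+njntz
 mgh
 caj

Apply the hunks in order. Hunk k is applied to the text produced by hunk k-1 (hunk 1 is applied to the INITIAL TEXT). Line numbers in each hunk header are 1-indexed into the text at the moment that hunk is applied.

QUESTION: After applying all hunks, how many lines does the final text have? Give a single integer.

Hunk 1: at line 9 remove [nnrv,pjsy,fewv] add [jpd,trx] -> 12 lines: gaj zimi vxrc gqves mkqhb uix mdlu rrhic rsgts jpd trx dvrp
Hunk 2: at line 7 remove [rrhic,rsgts,jpd] add [xvqh,jxigk,uwap] -> 12 lines: gaj zimi vxrc gqves mkqhb uix mdlu xvqh jxigk uwap trx dvrp
Hunk 3: at line 5 remove [uix,mdlu,xvqh] add [cbg] -> 10 lines: gaj zimi vxrc gqves mkqhb cbg jxigk uwap trx dvrp
Hunk 4: at line 7 remove [uwap,trx] add [hiwq,pwb,ijl] -> 11 lines: gaj zimi vxrc gqves mkqhb cbg jxigk hiwq pwb ijl dvrp
Hunk 5: at line 3 remove [gqves,mkqhb] add [mgh,caj] -> 11 lines: gaj zimi vxrc mgh caj cbg jxigk hiwq pwb ijl dvrp
Hunk 6: at line 6 remove [jxigk,hiwq,pwb] add [kiqhw,wgg,wwky] -> 11 lines: gaj zimi vxrc mgh caj cbg kiqhw wgg wwky ijl dvrp
Hunk 7: at line 1 remove [vxrc] add [njntz] -> 11 lines: gaj zimi njntz mgh caj cbg kiqhw wgg wwky ijl dvrp
Final line count: 11

Answer: 11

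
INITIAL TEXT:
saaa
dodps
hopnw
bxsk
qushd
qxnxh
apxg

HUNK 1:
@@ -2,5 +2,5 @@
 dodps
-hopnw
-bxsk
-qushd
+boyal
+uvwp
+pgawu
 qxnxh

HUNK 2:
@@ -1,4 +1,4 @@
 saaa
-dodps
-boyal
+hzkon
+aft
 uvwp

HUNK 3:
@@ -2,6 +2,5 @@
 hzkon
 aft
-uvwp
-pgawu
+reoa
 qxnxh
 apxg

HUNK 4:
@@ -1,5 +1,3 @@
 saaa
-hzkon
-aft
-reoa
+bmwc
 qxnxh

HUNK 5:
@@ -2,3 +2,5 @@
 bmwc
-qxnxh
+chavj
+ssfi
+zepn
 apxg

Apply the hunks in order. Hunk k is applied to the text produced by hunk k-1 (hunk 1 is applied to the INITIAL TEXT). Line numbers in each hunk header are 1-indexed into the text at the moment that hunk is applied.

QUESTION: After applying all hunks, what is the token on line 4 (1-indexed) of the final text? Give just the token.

Hunk 1: at line 2 remove [hopnw,bxsk,qushd] add [boyal,uvwp,pgawu] -> 7 lines: saaa dodps boyal uvwp pgawu qxnxh apxg
Hunk 2: at line 1 remove [dodps,boyal] add [hzkon,aft] -> 7 lines: saaa hzkon aft uvwp pgawu qxnxh apxg
Hunk 3: at line 2 remove [uvwp,pgawu] add [reoa] -> 6 lines: saaa hzkon aft reoa qxnxh apxg
Hunk 4: at line 1 remove [hzkon,aft,reoa] add [bmwc] -> 4 lines: saaa bmwc qxnxh apxg
Hunk 5: at line 2 remove [qxnxh] add [chavj,ssfi,zepn] -> 6 lines: saaa bmwc chavj ssfi zepn apxg
Final line 4: ssfi

Answer: ssfi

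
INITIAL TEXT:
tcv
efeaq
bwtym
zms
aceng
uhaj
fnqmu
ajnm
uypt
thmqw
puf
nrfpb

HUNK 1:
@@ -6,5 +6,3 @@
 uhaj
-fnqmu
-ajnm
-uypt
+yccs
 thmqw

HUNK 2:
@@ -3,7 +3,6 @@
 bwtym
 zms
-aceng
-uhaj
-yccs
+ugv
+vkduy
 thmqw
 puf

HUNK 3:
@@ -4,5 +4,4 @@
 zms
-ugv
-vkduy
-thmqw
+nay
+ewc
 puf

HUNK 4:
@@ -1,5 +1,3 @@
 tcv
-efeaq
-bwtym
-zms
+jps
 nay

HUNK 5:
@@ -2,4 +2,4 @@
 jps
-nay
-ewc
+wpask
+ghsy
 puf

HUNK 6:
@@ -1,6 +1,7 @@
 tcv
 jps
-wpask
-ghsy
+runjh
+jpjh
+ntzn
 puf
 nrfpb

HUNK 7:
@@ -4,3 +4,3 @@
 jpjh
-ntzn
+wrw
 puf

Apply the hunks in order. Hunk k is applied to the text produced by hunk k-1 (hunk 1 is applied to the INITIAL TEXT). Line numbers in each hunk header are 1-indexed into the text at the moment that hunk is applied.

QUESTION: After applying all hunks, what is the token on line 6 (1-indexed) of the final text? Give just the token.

Hunk 1: at line 6 remove [fnqmu,ajnm,uypt] add [yccs] -> 10 lines: tcv efeaq bwtym zms aceng uhaj yccs thmqw puf nrfpb
Hunk 2: at line 3 remove [aceng,uhaj,yccs] add [ugv,vkduy] -> 9 lines: tcv efeaq bwtym zms ugv vkduy thmqw puf nrfpb
Hunk 3: at line 4 remove [ugv,vkduy,thmqw] add [nay,ewc] -> 8 lines: tcv efeaq bwtym zms nay ewc puf nrfpb
Hunk 4: at line 1 remove [efeaq,bwtym,zms] add [jps] -> 6 lines: tcv jps nay ewc puf nrfpb
Hunk 5: at line 2 remove [nay,ewc] add [wpask,ghsy] -> 6 lines: tcv jps wpask ghsy puf nrfpb
Hunk 6: at line 1 remove [wpask,ghsy] add [runjh,jpjh,ntzn] -> 7 lines: tcv jps runjh jpjh ntzn puf nrfpb
Hunk 7: at line 4 remove [ntzn] add [wrw] -> 7 lines: tcv jps runjh jpjh wrw puf nrfpb
Final line 6: puf

Answer: puf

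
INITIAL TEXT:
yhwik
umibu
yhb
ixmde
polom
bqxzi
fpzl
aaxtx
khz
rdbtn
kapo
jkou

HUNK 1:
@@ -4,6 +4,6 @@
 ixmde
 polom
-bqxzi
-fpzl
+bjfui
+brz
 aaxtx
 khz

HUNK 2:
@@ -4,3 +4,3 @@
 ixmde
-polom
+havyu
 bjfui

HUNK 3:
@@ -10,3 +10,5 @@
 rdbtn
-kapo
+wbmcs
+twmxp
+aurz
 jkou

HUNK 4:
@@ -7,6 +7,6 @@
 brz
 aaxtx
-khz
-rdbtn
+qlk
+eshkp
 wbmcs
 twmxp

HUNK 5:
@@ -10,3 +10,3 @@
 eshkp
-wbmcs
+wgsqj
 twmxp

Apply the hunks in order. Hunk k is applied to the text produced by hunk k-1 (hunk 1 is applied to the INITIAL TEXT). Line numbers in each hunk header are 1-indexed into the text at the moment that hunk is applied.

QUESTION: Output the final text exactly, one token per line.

Answer: yhwik
umibu
yhb
ixmde
havyu
bjfui
brz
aaxtx
qlk
eshkp
wgsqj
twmxp
aurz
jkou

Derivation:
Hunk 1: at line 4 remove [bqxzi,fpzl] add [bjfui,brz] -> 12 lines: yhwik umibu yhb ixmde polom bjfui brz aaxtx khz rdbtn kapo jkou
Hunk 2: at line 4 remove [polom] add [havyu] -> 12 lines: yhwik umibu yhb ixmde havyu bjfui brz aaxtx khz rdbtn kapo jkou
Hunk 3: at line 10 remove [kapo] add [wbmcs,twmxp,aurz] -> 14 lines: yhwik umibu yhb ixmde havyu bjfui brz aaxtx khz rdbtn wbmcs twmxp aurz jkou
Hunk 4: at line 7 remove [khz,rdbtn] add [qlk,eshkp] -> 14 lines: yhwik umibu yhb ixmde havyu bjfui brz aaxtx qlk eshkp wbmcs twmxp aurz jkou
Hunk 5: at line 10 remove [wbmcs] add [wgsqj] -> 14 lines: yhwik umibu yhb ixmde havyu bjfui brz aaxtx qlk eshkp wgsqj twmxp aurz jkou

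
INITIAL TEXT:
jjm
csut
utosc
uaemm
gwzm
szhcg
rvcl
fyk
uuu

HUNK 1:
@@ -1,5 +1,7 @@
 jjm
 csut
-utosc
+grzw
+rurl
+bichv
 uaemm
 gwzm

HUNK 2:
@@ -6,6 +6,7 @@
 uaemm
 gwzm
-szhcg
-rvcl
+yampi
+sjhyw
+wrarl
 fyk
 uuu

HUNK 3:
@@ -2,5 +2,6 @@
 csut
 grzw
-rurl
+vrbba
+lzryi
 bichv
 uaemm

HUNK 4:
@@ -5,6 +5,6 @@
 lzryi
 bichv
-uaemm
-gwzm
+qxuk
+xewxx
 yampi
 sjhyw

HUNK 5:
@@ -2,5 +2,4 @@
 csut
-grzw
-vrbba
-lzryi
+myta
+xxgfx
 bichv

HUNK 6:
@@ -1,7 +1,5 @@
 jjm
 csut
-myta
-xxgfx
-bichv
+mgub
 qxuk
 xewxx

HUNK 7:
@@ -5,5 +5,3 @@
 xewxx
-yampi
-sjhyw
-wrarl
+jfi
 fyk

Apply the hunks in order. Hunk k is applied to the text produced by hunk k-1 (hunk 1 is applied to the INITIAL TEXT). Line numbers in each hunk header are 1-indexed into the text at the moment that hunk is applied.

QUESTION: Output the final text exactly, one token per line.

Hunk 1: at line 1 remove [utosc] add [grzw,rurl,bichv] -> 11 lines: jjm csut grzw rurl bichv uaemm gwzm szhcg rvcl fyk uuu
Hunk 2: at line 6 remove [szhcg,rvcl] add [yampi,sjhyw,wrarl] -> 12 lines: jjm csut grzw rurl bichv uaemm gwzm yampi sjhyw wrarl fyk uuu
Hunk 3: at line 2 remove [rurl] add [vrbba,lzryi] -> 13 lines: jjm csut grzw vrbba lzryi bichv uaemm gwzm yampi sjhyw wrarl fyk uuu
Hunk 4: at line 5 remove [uaemm,gwzm] add [qxuk,xewxx] -> 13 lines: jjm csut grzw vrbba lzryi bichv qxuk xewxx yampi sjhyw wrarl fyk uuu
Hunk 5: at line 2 remove [grzw,vrbba,lzryi] add [myta,xxgfx] -> 12 lines: jjm csut myta xxgfx bichv qxuk xewxx yampi sjhyw wrarl fyk uuu
Hunk 6: at line 1 remove [myta,xxgfx,bichv] add [mgub] -> 10 lines: jjm csut mgub qxuk xewxx yampi sjhyw wrarl fyk uuu
Hunk 7: at line 5 remove [yampi,sjhyw,wrarl] add [jfi] -> 8 lines: jjm csut mgub qxuk xewxx jfi fyk uuu

Answer: jjm
csut
mgub
qxuk
xewxx
jfi
fyk
uuu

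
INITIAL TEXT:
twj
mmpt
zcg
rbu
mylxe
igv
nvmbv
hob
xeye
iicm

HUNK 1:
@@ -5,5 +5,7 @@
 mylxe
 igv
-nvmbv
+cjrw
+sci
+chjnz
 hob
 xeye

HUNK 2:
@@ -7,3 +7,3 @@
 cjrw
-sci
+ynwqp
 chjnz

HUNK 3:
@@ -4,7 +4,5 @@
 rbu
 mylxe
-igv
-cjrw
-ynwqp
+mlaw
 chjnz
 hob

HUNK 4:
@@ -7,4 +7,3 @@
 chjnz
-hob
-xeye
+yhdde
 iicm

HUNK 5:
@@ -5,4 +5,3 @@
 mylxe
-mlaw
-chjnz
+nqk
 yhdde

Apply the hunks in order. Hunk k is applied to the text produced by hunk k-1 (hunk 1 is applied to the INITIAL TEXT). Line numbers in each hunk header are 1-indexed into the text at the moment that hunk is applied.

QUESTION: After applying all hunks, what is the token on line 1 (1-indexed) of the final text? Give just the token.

Answer: twj

Derivation:
Hunk 1: at line 5 remove [nvmbv] add [cjrw,sci,chjnz] -> 12 lines: twj mmpt zcg rbu mylxe igv cjrw sci chjnz hob xeye iicm
Hunk 2: at line 7 remove [sci] add [ynwqp] -> 12 lines: twj mmpt zcg rbu mylxe igv cjrw ynwqp chjnz hob xeye iicm
Hunk 3: at line 4 remove [igv,cjrw,ynwqp] add [mlaw] -> 10 lines: twj mmpt zcg rbu mylxe mlaw chjnz hob xeye iicm
Hunk 4: at line 7 remove [hob,xeye] add [yhdde] -> 9 lines: twj mmpt zcg rbu mylxe mlaw chjnz yhdde iicm
Hunk 5: at line 5 remove [mlaw,chjnz] add [nqk] -> 8 lines: twj mmpt zcg rbu mylxe nqk yhdde iicm
Final line 1: twj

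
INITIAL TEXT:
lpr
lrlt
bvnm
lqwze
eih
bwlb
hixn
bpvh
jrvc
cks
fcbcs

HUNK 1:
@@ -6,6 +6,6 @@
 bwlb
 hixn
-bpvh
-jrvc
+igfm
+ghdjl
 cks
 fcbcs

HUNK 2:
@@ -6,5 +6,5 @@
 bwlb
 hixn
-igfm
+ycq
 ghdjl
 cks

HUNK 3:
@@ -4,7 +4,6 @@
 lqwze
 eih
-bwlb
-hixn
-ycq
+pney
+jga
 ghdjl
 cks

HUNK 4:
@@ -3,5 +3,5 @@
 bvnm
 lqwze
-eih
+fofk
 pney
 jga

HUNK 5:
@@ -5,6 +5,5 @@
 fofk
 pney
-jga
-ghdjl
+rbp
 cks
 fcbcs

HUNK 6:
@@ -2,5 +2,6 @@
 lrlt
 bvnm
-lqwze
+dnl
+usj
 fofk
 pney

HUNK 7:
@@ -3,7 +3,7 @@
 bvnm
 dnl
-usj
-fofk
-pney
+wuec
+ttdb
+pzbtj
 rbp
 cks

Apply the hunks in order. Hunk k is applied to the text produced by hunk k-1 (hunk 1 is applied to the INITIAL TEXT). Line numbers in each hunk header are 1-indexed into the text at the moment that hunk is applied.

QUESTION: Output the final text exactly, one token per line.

Answer: lpr
lrlt
bvnm
dnl
wuec
ttdb
pzbtj
rbp
cks
fcbcs

Derivation:
Hunk 1: at line 6 remove [bpvh,jrvc] add [igfm,ghdjl] -> 11 lines: lpr lrlt bvnm lqwze eih bwlb hixn igfm ghdjl cks fcbcs
Hunk 2: at line 6 remove [igfm] add [ycq] -> 11 lines: lpr lrlt bvnm lqwze eih bwlb hixn ycq ghdjl cks fcbcs
Hunk 3: at line 4 remove [bwlb,hixn,ycq] add [pney,jga] -> 10 lines: lpr lrlt bvnm lqwze eih pney jga ghdjl cks fcbcs
Hunk 4: at line 3 remove [eih] add [fofk] -> 10 lines: lpr lrlt bvnm lqwze fofk pney jga ghdjl cks fcbcs
Hunk 5: at line 5 remove [jga,ghdjl] add [rbp] -> 9 lines: lpr lrlt bvnm lqwze fofk pney rbp cks fcbcs
Hunk 6: at line 2 remove [lqwze] add [dnl,usj] -> 10 lines: lpr lrlt bvnm dnl usj fofk pney rbp cks fcbcs
Hunk 7: at line 3 remove [usj,fofk,pney] add [wuec,ttdb,pzbtj] -> 10 lines: lpr lrlt bvnm dnl wuec ttdb pzbtj rbp cks fcbcs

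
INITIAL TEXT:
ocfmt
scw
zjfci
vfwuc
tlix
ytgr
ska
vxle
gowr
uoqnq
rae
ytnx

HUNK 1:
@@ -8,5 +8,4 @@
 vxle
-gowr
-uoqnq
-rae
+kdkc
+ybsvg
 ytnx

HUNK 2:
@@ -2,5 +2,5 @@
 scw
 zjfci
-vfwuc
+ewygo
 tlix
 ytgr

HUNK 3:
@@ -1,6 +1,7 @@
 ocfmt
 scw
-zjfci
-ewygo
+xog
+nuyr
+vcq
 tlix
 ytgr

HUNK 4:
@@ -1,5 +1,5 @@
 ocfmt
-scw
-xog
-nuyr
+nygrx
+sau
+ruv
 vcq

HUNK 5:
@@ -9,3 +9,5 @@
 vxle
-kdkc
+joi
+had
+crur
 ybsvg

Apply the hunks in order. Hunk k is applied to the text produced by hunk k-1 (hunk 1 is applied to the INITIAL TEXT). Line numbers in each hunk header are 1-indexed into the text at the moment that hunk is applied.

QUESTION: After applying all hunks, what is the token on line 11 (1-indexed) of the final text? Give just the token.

Hunk 1: at line 8 remove [gowr,uoqnq,rae] add [kdkc,ybsvg] -> 11 lines: ocfmt scw zjfci vfwuc tlix ytgr ska vxle kdkc ybsvg ytnx
Hunk 2: at line 2 remove [vfwuc] add [ewygo] -> 11 lines: ocfmt scw zjfci ewygo tlix ytgr ska vxle kdkc ybsvg ytnx
Hunk 3: at line 1 remove [zjfci,ewygo] add [xog,nuyr,vcq] -> 12 lines: ocfmt scw xog nuyr vcq tlix ytgr ska vxle kdkc ybsvg ytnx
Hunk 4: at line 1 remove [scw,xog,nuyr] add [nygrx,sau,ruv] -> 12 lines: ocfmt nygrx sau ruv vcq tlix ytgr ska vxle kdkc ybsvg ytnx
Hunk 5: at line 9 remove [kdkc] add [joi,had,crur] -> 14 lines: ocfmt nygrx sau ruv vcq tlix ytgr ska vxle joi had crur ybsvg ytnx
Final line 11: had

Answer: had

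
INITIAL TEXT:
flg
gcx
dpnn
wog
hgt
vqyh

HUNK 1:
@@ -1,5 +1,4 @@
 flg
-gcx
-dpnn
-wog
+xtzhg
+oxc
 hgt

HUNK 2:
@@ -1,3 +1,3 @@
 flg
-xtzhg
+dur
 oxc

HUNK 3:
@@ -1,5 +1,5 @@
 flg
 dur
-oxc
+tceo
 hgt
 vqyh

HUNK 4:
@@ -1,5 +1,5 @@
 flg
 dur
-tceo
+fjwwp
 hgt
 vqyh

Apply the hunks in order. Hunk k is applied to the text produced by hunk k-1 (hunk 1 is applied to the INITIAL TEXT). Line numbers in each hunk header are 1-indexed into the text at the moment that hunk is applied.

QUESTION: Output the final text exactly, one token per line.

Hunk 1: at line 1 remove [gcx,dpnn,wog] add [xtzhg,oxc] -> 5 lines: flg xtzhg oxc hgt vqyh
Hunk 2: at line 1 remove [xtzhg] add [dur] -> 5 lines: flg dur oxc hgt vqyh
Hunk 3: at line 1 remove [oxc] add [tceo] -> 5 lines: flg dur tceo hgt vqyh
Hunk 4: at line 1 remove [tceo] add [fjwwp] -> 5 lines: flg dur fjwwp hgt vqyh

Answer: flg
dur
fjwwp
hgt
vqyh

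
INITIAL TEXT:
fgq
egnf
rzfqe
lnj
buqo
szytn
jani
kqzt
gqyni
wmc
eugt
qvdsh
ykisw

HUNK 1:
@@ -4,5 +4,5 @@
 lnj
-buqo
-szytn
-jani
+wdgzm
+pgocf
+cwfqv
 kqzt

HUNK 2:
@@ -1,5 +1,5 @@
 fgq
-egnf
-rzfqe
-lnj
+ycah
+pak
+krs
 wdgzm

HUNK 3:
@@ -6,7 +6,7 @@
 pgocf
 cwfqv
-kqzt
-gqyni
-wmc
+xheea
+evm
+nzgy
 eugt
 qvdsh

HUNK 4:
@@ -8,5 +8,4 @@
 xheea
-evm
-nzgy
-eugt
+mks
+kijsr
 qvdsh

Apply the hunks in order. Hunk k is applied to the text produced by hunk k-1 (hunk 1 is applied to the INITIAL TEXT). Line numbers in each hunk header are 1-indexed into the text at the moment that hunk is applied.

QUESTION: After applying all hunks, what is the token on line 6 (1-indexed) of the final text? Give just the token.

Hunk 1: at line 4 remove [buqo,szytn,jani] add [wdgzm,pgocf,cwfqv] -> 13 lines: fgq egnf rzfqe lnj wdgzm pgocf cwfqv kqzt gqyni wmc eugt qvdsh ykisw
Hunk 2: at line 1 remove [egnf,rzfqe,lnj] add [ycah,pak,krs] -> 13 lines: fgq ycah pak krs wdgzm pgocf cwfqv kqzt gqyni wmc eugt qvdsh ykisw
Hunk 3: at line 6 remove [kqzt,gqyni,wmc] add [xheea,evm,nzgy] -> 13 lines: fgq ycah pak krs wdgzm pgocf cwfqv xheea evm nzgy eugt qvdsh ykisw
Hunk 4: at line 8 remove [evm,nzgy,eugt] add [mks,kijsr] -> 12 lines: fgq ycah pak krs wdgzm pgocf cwfqv xheea mks kijsr qvdsh ykisw
Final line 6: pgocf

Answer: pgocf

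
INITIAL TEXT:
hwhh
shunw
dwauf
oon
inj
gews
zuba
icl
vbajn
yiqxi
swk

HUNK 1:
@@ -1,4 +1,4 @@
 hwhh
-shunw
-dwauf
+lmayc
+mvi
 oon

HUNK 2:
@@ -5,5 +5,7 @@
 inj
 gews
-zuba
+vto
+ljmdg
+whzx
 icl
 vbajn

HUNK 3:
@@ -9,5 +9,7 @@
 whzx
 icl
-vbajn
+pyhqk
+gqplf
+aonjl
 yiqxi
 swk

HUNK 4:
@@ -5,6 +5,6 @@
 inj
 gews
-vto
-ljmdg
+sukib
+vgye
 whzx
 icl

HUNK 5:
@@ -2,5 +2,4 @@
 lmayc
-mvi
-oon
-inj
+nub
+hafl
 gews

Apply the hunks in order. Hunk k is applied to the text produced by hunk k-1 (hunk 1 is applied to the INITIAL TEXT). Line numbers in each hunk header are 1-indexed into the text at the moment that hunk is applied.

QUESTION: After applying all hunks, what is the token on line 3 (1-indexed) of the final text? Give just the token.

Answer: nub

Derivation:
Hunk 1: at line 1 remove [shunw,dwauf] add [lmayc,mvi] -> 11 lines: hwhh lmayc mvi oon inj gews zuba icl vbajn yiqxi swk
Hunk 2: at line 5 remove [zuba] add [vto,ljmdg,whzx] -> 13 lines: hwhh lmayc mvi oon inj gews vto ljmdg whzx icl vbajn yiqxi swk
Hunk 3: at line 9 remove [vbajn] add [pyhqk,gqplf,aonjl] -> 15 lines: hwhh lmayc mvi oon inj gews vto ljmdg whzx icl pyhqk gqplf aonjl yiqxi swk
Hunk 4: at line 5 remove [vto,ljmdg] add [sukib,vgye] -> 15 lines: hwhh lmayc mvi oon inj gews sukib vgye whzx icl pyhqk gqplf aonjl yiqxi swk
Hunk 5: at line 2 remove [mvi,oon,inj] add [nub,hafl] -> 14 lines: hwhh lmayc nub hafl gews sukib vgye whzx icl pyhqk gqplf aonjl yiqxi swk
Final line 3: nub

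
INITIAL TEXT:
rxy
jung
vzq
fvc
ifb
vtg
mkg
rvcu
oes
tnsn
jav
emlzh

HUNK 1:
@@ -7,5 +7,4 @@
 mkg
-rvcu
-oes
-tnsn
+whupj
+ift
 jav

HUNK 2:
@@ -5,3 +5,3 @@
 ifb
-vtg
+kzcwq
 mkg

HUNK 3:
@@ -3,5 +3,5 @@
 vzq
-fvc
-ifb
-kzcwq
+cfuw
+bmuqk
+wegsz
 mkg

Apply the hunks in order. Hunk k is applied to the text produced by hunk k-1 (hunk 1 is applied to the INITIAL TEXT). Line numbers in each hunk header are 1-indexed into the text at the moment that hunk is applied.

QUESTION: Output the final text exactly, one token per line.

Hunk 1: at line 7 remove [rvcu,oes,tnsn] add [whupj,ift] -> 11 lines: rxy jung vzq fvc ifb vtg mkg whupj ift jav emlzh
Hunk 2: at line 5 remove [vtg] add [kzcwq] -> 11 lines: rxy jung vzq fvc ifb kzcwq mkg whupj ift jav emlzh
Hunk 3: at line 3 remove [fvc,ifb,kzcwq] add [cfuw,bmuqk,wegsz] -> 11 lines: rxy jung vzq cfuw bmuqk wegsz mkg whupj ift jav emlzh

Answer: rxy
jung
vzq
cfuw
bmuqk
wegsz
mkg
whupj
ift
jav
emlzh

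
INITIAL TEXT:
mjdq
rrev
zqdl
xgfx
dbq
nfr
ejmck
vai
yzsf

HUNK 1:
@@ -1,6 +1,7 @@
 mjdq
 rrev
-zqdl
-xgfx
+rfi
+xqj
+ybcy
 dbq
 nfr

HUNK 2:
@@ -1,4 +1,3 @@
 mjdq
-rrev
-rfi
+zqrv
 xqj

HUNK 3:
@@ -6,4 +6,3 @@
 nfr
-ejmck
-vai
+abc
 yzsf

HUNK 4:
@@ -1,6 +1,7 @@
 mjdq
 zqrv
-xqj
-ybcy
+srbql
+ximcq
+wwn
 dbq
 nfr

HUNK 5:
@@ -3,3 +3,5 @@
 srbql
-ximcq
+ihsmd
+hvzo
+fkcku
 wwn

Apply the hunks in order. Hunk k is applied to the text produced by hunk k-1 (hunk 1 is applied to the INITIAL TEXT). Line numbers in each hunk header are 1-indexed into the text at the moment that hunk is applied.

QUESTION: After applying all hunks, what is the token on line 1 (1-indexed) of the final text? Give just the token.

Answer: mjdq

Derivation:
Hunk 1: at line 1 remove [zqdl,xgfx] add [rfi,xqj,ybcy] -> 10 lines: mjdq rrev rfi xqj ybcy dbq nfr ejmck vai yzsf
Hunk 2: at line 1 remove [rrev,rfi] add [zqrv] -> 9 lines: mjdq zqrv xqj ybcy dbq nfr ejmck vai yzsf
Hunk 3: at line 6 remove [ejmck,vai] add [abc] -> 8 lines: mjdq zqrv xqj ybcy dbq nfr abc yzsf
Hunk 4: at line 1 remove [xqj,ybcy] add [srbql,ximcq,wwn] -> 9 lines: mjdq zqrv srbql ximcq wwn dbq nfr abc yzsf
Hunk 5: at line 3 remove [ximcq] add [ihsmd,hvzo,fkcku] -> 11 lines: mjdq zqrv srbql ihsmd hvzo fkcku wwn dbq nfr abc yzsf
Final line 1: mjdq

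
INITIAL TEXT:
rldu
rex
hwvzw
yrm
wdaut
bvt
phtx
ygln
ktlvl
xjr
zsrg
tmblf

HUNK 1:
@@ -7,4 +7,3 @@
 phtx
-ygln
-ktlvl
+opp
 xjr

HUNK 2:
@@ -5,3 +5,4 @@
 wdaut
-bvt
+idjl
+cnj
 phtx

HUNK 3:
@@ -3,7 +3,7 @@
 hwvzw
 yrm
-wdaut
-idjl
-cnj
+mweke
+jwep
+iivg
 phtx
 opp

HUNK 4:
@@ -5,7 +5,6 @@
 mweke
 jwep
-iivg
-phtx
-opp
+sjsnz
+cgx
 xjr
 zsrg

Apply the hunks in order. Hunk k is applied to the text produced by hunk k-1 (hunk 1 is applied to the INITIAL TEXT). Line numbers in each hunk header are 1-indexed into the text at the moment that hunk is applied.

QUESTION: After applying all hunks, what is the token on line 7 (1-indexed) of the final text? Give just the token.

Answer: sjsnz

Derivation:
Hunk 1: at line 7 remove [ygln,ktlvl] add [opp] -> 11 lines: rldu rex hwvzw yrm wdaut bvt phtx opp xjr zsrg tmblf
Hunk 2: at line 5 remove [bvt] add [idjl,cnj] -> 12 lines: rldu rex hwvzw yrm wdaut idjl cnj phtx opp xjr zsrg tmblf
Hunk 3: at line 3 remove [wdaut,idjl,cnj] add [mweke,jwep,iivg] -> 12 lines: rldu rex hwvzw yrm mweke jwep iivg phtx opp xjr zsrg tmblf
Hunk 4: at line 5 remove [iivg,phtx,opp] add [sjsnz,cgx] -> 11 lines: rldu rex hwvzw yrm mweke jwep sjsnz cgx xjr zsrg tmblf
Final line 7: sjsnz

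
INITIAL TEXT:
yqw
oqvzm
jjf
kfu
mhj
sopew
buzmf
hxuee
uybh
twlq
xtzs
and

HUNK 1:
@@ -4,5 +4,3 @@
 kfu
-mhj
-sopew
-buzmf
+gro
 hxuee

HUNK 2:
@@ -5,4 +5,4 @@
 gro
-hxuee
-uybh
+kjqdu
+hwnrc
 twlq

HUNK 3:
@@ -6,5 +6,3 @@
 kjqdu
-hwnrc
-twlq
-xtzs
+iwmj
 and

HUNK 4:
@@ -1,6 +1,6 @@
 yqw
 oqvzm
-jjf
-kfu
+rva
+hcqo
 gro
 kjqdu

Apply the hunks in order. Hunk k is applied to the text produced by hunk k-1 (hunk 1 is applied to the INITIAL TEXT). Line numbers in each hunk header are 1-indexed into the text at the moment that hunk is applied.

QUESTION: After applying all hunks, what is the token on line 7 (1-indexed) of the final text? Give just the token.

Hunk 1: at line 4 remove [mhj,sopew,buzmf] add [gro] -> 10 lines: yqw oqvzm jjf kfu gro hxuee uybh twlq xtzs and
Hunk 2: at line 5 remove [hxuee,uybh] add [kjqdu,hwnrc] -> 10 lines: yqw oqvzm jjf kfu gro kjqdu hwnrc twlq xtzs and
Hunk 3: at line 6 remove [hwnrc,twlq,xtzs] add [iwmj] -> 8 lines: yqw oqvzm jjf kfu gro kjqdu iwmj and
Hunk 4: at line 1 remove [jjf,kfu] add [rva,hcqo] -> 8 lines: yqw oqvzm rva hcqo gro kjqdu iwmj and
Final line 7: iwmj

Answer: iwmj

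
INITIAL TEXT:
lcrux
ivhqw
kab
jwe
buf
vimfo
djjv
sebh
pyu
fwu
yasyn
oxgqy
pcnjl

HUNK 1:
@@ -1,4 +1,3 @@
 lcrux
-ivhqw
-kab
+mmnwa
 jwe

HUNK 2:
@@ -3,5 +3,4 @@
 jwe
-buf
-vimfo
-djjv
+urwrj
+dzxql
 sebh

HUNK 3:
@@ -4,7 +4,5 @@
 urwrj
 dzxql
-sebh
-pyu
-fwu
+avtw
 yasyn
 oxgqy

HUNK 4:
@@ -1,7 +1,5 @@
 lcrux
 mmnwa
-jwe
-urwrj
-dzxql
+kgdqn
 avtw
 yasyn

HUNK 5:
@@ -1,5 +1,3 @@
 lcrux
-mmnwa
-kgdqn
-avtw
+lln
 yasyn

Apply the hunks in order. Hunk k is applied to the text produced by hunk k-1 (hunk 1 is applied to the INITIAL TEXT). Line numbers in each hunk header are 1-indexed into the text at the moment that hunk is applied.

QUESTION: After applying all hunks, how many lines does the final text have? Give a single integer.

Answer: 5

Derivation:
Hunk 1: at line 1 remove [ivhqw,kab] add [mmnwa] -> 12 lines: lcrux mmnwa jwe buf vimfo djjv sebh pyu fwu yasyn oxgqy pcnjl
Hunk 2: at line 3 remove [buf,vimfo,djjv] add [urwrj,dzxql] -> 11 lines: lcrux mmnwa jwe urwrj dzxql sebh pyu fwu yasyn oxgqy pcnjl
Hunk 3: at line 4 remove [sebh,pyu,fwu] add [avtw] -> 9 lines: lcrux mmnwa jwe urwrj dzxql avtw yasyn oxgqy pcnjl
Hunk 4: at line 1 remove [jwe,urwrj,dzxql] add [kgdqn] -> 7 lines: lcrux mmnwa kgdqn avtw yasyn oxgqy pcnjl
Hunk 5: at line 1 remove [mmnwa,kgdqn,avtw] add [lln] -> 5 lines: lcrux lln yasyn oxgqy pcnjl
Final line count: 5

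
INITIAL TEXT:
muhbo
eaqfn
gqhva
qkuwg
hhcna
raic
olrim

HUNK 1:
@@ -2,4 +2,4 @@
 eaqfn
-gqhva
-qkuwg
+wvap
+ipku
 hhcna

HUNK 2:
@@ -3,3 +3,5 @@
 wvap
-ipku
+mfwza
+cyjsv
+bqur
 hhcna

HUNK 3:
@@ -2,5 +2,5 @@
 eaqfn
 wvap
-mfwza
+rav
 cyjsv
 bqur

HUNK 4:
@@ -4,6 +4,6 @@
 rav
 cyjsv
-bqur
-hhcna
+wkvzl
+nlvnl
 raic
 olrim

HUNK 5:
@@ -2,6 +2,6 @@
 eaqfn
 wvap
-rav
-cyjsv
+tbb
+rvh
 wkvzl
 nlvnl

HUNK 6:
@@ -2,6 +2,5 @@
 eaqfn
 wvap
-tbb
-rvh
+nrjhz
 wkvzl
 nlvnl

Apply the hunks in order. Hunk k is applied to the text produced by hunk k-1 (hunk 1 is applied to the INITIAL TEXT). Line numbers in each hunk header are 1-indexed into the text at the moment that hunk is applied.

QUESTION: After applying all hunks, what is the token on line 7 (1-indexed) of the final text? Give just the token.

Answer: raic

Derivation:
Hunk 1: at line 2 remove [gqhva,qkuwg] add [wvap,ipku] -> 7 lines: muhbo eaqfn wvap ipku hhcna raic olrim
Hunk 2: at line 3 remove [ipku] add [mfwza,cyjsv,bqur] -> 9 lines: muhbo eaqfn wvap mfwza cyjsv bqur hhcna raic olrim
Hunk 3: at line 2 remove [mfwza] add [rav] -> 9 lines: muhbo eaqfn wvap rav cyjsv bqur hhcna raic olrim
Hunk 4: at line 4 remove [bqur,hhcna] add [wkvzl,nlvnl] -> 9 lines: muhbo eaqfn wvap rav cyjsv wkvzl nlvnl raic olrim
Hunk 5: at line 2 remove [rav,cyjsv] add [tbb,rvh] -> 9 lines: muhbo eaqfn wvap tbb rvh wkvzl nlvnl raic olrim
Hunk 6: at line 2 remove [tbb,rvh] add [nrjhz] -> 8 lines: muhbo eaqfn wvap nrjhz wkvzl nlvnl raic olrim
Final line 7: raic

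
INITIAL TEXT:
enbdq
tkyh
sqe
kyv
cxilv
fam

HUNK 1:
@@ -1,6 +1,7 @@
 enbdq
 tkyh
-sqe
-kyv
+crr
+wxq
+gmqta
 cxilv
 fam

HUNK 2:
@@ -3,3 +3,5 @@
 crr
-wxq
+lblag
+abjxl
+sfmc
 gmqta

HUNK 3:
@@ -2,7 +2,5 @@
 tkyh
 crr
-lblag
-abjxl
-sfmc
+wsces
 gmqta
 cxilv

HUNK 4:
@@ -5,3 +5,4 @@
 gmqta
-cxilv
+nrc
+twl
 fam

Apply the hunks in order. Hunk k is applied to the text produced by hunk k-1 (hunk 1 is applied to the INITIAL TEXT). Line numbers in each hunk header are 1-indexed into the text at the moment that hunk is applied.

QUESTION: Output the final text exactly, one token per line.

Answer: enbdq
tkyh
crr
wsces
gmqta
nrc
twl
fam

Derivation:
Hunk 1: at line 1 remove [sqe,kyv] add [crr,wxq,gmqta] -> 7 lines: enbdq tkyh crr wxq gmqta cxilv fam
Hunk 2: at line 3 remove [wxq] add [lblag,abjxl,sfmc] -> 9 lines: enbdq tkyh crr lblag abjxl sfmc gmqta cxilv fam
Hunk 3: at line 2 remove [lblag,abjxl,sfmc] add [wsces] -> 7 lines: enbdq tkyh crr wsces gmqta cxilv fam
Hunk 4: at line 5 remove [cxilv] add [nrc,twl] -> 8 lines: enbdq tkyh crr wsces gmqta nrc twl fam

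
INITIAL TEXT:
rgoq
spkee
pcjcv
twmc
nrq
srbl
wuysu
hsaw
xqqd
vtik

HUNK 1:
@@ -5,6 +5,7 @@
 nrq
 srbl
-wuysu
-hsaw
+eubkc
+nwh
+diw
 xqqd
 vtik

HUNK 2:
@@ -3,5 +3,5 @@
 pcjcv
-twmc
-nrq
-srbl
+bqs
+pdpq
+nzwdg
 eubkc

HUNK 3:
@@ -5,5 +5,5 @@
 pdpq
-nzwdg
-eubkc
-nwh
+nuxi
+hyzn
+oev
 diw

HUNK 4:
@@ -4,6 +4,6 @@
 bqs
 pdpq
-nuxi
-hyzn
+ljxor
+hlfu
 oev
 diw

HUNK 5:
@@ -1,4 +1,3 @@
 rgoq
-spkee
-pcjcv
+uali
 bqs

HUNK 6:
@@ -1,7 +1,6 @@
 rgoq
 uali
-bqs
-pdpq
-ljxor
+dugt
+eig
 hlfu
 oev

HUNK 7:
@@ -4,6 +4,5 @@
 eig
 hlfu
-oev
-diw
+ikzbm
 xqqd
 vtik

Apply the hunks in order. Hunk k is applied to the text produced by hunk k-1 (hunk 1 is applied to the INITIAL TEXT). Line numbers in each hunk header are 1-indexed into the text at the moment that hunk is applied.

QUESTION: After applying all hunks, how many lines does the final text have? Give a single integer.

Answer: 8

Derivation:
Hunk 1: at line 5 remove [wuysu,hsaw] add [eubkc,nwh,diw] -> 11 lines: rgoq spkee pcjcv twmc nrq srbl eubkc nwh diw xqqd vtik
Hunk 2: at line 3 remove [twmc,nrq,srbl] add [bqs,pdpq,nzwdg] -> 11 lines: rgoq spkee pcjcv bqs pdpq nzwdg eubkc nwh diw xqqd vtik
Hunk 3: at line 5 remove [nzwdg,eubkc,nwh] add [nuxi,hyzn,oev] -> 11 lines: rgoq spkee pcjcv bqs pdpq nuxi hyzn oev diw xqqd vtik
Hunk 4: at line 4 remove [nuxi,hyzn] add [ljxor,hlfu] -> 11 lines: rgoq spkee pcjcv bqs pdpq ljxor hlfu oev diw xqqd vtik
Hunk 5: at line 1 remove [spkee,pcjcv] add [uali] -> 10 lines: rgoq uali bqs pdpq ljxor hlfu oev diw xqqd vtik
Hunk 6: at line 1 remove [bqs,pdpq,ljxor] add [dugt,eig] -> 9 lines: rgoq uali dugt eig hlfu oev diw xqqd vtik
Hunk 7: at line 4 remove [oev,diw] add [ikzbm] -> 8 lines: rgoq uali dugt eig hlfu ikzbm xqqd vtik
Final line count: 8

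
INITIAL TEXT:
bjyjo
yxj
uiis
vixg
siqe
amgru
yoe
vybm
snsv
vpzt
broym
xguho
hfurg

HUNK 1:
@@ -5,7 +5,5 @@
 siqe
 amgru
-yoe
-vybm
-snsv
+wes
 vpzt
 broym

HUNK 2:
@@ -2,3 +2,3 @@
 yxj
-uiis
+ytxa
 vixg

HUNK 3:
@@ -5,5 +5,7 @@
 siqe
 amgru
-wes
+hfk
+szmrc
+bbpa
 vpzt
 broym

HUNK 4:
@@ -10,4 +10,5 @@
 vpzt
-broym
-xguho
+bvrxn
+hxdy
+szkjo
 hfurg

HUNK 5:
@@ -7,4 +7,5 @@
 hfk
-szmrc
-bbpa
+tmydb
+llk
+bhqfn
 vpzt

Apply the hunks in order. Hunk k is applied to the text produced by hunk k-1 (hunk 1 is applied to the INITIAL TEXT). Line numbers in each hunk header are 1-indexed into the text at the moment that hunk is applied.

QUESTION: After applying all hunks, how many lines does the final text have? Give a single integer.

Hunk 1: at line 5 remove [yoe,vybm,snsv] add [wes] -> 11 lines: bjyjo yxj uiis vixg siqe amgru wes vpzt broym xguho hfurg
Hunk 2: at line 2 remove [uiis] add [ytxa] -> 11 lines: bjyjo yxj ytxa vixg siqe amgru wes vpzt broym xguho hfurg
Hunk 3: at line 5 remove [wes] add [hfk,szmrc,bbpa] -> 13 lines: bjyjo yxj ytxa vixg siqe amgru hfk szmrc bbpa vpzt broym xguho hfurg
Hunk 4: at line 10 remove [broym,xguho] add [bvrxn,hxdy,szkjo] -> 14 lines: bjyjo yxj ytxa vixg siqe amgru hfk szmrc bbpa vpzt bvrxn hxdy szkjo hfurg
Hunk 5: at line 7 remove [szmrc,bbpa] add [tmydb,llk,bhqfn] -> 15 lines: bjyjo yxj ytxa vixg siqe amgru hfk tmydb llk bhqfn vpzt bvrxn hxdy szkjo hfurg
Final line count: 15

Answer: 15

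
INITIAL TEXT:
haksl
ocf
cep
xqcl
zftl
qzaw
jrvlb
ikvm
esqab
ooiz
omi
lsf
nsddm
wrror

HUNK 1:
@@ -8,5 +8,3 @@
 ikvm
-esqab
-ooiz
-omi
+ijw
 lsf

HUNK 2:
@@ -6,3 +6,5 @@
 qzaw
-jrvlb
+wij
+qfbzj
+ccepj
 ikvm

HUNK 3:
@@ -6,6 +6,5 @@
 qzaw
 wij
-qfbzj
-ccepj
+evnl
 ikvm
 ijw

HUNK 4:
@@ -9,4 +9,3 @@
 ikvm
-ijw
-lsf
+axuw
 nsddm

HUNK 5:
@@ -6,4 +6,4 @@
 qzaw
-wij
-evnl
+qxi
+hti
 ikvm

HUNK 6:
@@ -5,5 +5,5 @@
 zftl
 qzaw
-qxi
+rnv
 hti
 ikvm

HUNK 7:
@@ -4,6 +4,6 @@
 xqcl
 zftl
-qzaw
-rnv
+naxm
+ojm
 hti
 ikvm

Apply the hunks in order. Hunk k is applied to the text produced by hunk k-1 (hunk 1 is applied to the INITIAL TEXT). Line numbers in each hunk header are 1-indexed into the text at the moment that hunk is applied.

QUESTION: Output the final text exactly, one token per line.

Hunk 1: at line 8 remove [esqab,ooiz,omi] add [ijw] -> 12 lines: haksl ocf cep xqcl zftl qzaw jrvlb ikvm ijw lsf nsddm wrror
Hunk 2: at line 6 remove [jrvlb] add [wij,qfbzj,ccepj] -> 14 lines: haksl ocf cep xqcl zftl qzaw wij qfbzj ccepj ikvm ijw lsf nsddm wrror
Hunk 3: at line 6 remove [qfbzj,ccepj] add [evnl] -> 13 lines: haksl ocf cep xqcl zftl qzaw wij evnl ikvm ijw lsf nsddm wrror
Hunk 4: at line 9 remove [ijw,lsf] add [axuw] -> 12 lines: haksl ocf cep xqcl zftl qzaw wij evnl ikvm axuw nsddm wrror
Hunk 5: at line 6 remove [wij,evnl] add [qxi,hti] -> 12 lines: haksl ocf cep xqcl zftl qzaw qxi hti ikvm axuw nsddm wrror
Hunk 6: at line 5 remove [qxi] add [rnv] -> 12 lines: haksl ocf cep xqcl zftl qzaw rnv hti ikvm axuw nsddm wrror
Hunk 7: at line 4 remove [qzaw,rnv] add [naxm,ojm] -> 12 lines: haksl ocf cep xqcl zftl naxm ojm hti ikvm axuw nsddm wrror

Answer: haksl
ocf
cep
xqcl
zftl
naxm
ojm
hti
ikvm
axuw
nsddm
wrror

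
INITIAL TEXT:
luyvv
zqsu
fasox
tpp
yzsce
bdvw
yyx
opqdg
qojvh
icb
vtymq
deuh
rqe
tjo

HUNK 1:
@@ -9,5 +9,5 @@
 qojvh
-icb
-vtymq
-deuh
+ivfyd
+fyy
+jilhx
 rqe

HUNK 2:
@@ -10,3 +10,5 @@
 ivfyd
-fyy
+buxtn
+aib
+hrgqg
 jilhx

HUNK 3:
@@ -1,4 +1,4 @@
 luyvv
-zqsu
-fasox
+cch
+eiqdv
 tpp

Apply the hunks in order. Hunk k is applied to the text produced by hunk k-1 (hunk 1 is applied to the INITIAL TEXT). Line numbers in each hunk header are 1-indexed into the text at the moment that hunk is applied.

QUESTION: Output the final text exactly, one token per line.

Answer: luyvv
cch
eiqdv
tpp
yzsce
bdvw
yyx
opqdg
qojvh
ivfyd
buxtn
aib
hrgqg
jilhx
rqe
tjo

Derivation:
Hunk 1: at line 9 remove [icb,vtymq,deuh] add [ivfyd,fyy,jilhx] -> 14 lines: luyvv zqsu fasox tpp yzsce bdvw yyx opqdg qojvh ivfyd fyy jilhx rqe tjo
Hunk 2: at line 10 remove [fyy] add [buxtn,aib,hrgqg] -> 16 lines: luyvv zqsu fasox tpp yzsce bdvw yyx opqdg qojvh ivfyd buxtn aib hrgqg jilhx rqe tjo
Hunk 3: at line 1 remove [zqsu,fasox] add [cch,eiqdv] -> 16 lines: luyvv cch eiqdv tpp yzsce bdvw yyx opqdg qojvh ivfyd buxtn aib hrgqg jilhx rqe tjo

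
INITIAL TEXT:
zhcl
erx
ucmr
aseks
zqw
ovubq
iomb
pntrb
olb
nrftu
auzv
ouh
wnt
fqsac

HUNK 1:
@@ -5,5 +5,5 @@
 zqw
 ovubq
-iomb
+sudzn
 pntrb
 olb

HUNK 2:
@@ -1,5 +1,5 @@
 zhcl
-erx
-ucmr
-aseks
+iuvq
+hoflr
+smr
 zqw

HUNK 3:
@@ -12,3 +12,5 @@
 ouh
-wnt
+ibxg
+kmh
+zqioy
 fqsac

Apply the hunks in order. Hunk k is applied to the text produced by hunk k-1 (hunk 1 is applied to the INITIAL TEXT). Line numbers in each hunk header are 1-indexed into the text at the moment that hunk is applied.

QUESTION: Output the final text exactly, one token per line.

Hunk 1: at line 5 remove [iomb] add [sudzn] -> 14 lines: zhcl erx ucmr aseks zqw ovubq sudzn pntrb olb nrftu auzv ouh wnt fqsac
Hunk 2: at line 1 remove [erx,ucmr,aseks] add [iuvq,hoflr,smr] -> 14 lines: zhcl iuvq hoflr smr zqw ovubq sudzn pntrb olb nrftu auzv ouh wnt fqsac
Hunk 3: at line 12 remove [wnt] add [ibxg,kmh,zqioy] -> 16 lines: zhcl iuvq hoflr smr zqw ovubq sudzn pntrb olb nrftu auzv ouh ibxg kmh zqioy fqsac

Answer: zhcl
iuvq
hoflr
smr
zqw
ovubq
sudzn
pntrb
olb
nrftu
auzv
ouh
ibxg
kmh
zqioy
fqsac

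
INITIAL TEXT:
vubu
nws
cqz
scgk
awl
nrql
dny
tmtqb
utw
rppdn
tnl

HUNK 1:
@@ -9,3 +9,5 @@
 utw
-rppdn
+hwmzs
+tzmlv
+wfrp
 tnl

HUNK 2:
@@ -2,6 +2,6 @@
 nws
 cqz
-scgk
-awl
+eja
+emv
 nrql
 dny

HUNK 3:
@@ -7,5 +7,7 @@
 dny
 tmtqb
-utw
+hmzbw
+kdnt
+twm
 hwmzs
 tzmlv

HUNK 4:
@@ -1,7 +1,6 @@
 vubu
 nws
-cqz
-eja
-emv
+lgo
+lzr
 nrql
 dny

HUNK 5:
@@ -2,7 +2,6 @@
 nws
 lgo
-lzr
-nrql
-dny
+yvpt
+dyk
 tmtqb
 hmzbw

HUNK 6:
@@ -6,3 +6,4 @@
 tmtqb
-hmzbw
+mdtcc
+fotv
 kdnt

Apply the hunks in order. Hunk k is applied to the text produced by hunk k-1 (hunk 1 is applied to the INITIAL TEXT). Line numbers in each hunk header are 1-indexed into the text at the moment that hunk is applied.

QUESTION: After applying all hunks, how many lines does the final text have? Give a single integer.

Answer: 14

Derivation:
Hunk 1: at line 9 remove [rppdn] add [hwmzs,tzmlv,wfrp] -> 13 lines: vubu nws cqz scgk awl nrql dny tmtqb utw hwmzs tzmlv wfrp tnl
Hunk 2: at line 2 remove [scgk,awl] add [eja,emv] -> 13 lines: vubu nws cqz eja emv nrql dny tmtqb utw hwmzs tzmlv wfrp tnl
Hunk 3: at line 7 remove [utw] add [hmzbw,kdnt,twm] -> 15 lines: vubu nws cqz eja emv nrql dny tmtqb hmzbw kdnt twm hwmzs tzmlv wfrp tnl
Hunk 4: at line 1 remove [cqz,eja,emv] add [lgo,lzr] -> 14 lines: vubu nws lgo lzr nrql dny tmtqb hmzbw kdnt twm hwmzs tzmlv wfrp tnl
Hunk 5: at line 2 remove [lzr,nrql,dny] add [yvpt,dyk] -> 13 lines: vubu nws lgo yvpt dyk tmtqb hmzbw kdnt twm hwmzs tzmlv wfrp tnl
Hunk 6: at line 6 remove [hmzbw] add [mdtcc,fotv] -> 14 lines: vubu nws lgo yvpt dyk tmtqb mdtcc fotv kdnt twm hwmzs tzmlv wfrp tnl
Final line count: 14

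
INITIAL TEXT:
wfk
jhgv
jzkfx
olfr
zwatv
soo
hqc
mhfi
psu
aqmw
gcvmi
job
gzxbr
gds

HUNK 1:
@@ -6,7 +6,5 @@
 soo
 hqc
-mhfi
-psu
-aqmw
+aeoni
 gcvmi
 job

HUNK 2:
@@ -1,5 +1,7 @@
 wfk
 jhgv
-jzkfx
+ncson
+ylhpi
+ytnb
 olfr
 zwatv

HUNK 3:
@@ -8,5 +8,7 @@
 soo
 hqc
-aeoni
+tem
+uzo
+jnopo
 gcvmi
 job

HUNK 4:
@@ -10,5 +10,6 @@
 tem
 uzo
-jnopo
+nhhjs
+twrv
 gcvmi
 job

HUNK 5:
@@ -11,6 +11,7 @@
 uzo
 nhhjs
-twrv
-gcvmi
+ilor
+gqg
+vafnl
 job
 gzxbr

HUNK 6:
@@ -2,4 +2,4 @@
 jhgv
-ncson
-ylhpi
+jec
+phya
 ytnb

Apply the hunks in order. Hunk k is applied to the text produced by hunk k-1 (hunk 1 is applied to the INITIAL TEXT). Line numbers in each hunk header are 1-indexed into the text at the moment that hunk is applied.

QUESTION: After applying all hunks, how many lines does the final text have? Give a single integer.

Hunk 1: at line 6 remove [mhfi,psu,aqmw] add [aeoni] -> 12 lines: wfk jhgv jzkfx olfr zwatv soo hqc aeoni gcvmi job gzxbr gds
Hunk 2: at line 1 remove [jzkfx] add [ncson,ylhpi,ytnb] -> 14 lines: wfk jhgv ncson ylhpi ytnb olfr zwatv soo hqc aeoni gcvmi job gzxbr gds
Hunk 3: at line 8 remove [aeoni] add [tem,uzo,jnopo] -> 16 lines: wfk jhgv ncson ylhpi ytnb olfr zwatv soo hqc tem uzo jnopo gcvmi job gzxbr gds
Hunk 4: at line 10 remove [jnopo] add [nhhjs,twrv] -> 17 lines: wfk jhgv ncson ylhpi ytnb olfr zwatv soo hqc tem uzo nhhjs twrv gcvmi job gzxbr gds
Hunk 5: at line 11 remove [twrv,gcvmi] add [ilor,gqg,vafnl] -> 18 lines: wfk jhgv ncson ylhpi ytnb olfr zwatv soo hqc tem uzo nhhjs ilor gqg vafnl job gzxbr gds
Hunk 6: at line 2 remove [ncson,ylhpi] add [jec,phya] -> 18 lines: wfk jhgv jec phya ytnb olfr zwatv soo hqc tem uzo nhhjs ilor gqg vafnl job gzxbr gds
Final line count: 18

Answer: 18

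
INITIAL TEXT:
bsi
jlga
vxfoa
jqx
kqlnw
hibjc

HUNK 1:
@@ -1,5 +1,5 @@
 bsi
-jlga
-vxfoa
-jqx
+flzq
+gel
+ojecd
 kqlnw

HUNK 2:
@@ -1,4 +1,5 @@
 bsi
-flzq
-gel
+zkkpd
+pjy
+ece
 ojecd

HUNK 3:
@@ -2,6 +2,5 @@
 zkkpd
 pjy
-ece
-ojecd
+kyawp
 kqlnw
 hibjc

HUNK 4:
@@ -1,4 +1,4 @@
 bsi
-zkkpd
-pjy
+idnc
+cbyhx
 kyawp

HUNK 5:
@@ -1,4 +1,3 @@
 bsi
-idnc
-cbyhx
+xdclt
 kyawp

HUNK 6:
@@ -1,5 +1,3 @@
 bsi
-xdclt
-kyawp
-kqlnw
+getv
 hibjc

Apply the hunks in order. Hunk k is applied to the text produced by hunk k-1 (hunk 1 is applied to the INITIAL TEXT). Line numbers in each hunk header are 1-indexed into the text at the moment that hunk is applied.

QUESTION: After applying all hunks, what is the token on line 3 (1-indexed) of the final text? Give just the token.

Answer: hibjc

Derivation:
Hunk 1: at line 1 remove [jlga,vxfoa,jqx] add [flzq,gel,ojecd] -> 6 lines: bsi flzq gel ojecd kqlnw hibjc
Hunk 2: at line 1 remove [flzq,gel] add [zkkpd,pjy,ece] -> 7 lines: bsi zkkpd pjy ece ojecd kqlnw hibjc
Hunk 3: at line 2 remove [ece,ojecd] add [kyawp] -> 6 lines: bsi zkkpd pjy kyawp kqlnw hibjc
Hunk 4: at line 1 remove [zkkpd,pjy] add [idnc,cbyhx] -> 6 lines: bsi idnc cbyhx kyawp kqlnw hibjc
Hunk 5: at line 1 remove [idnc,cbyhx] add [xdclt] -> 5 lines: bsi xdclt kyawp kqlnw hibjc
Hunk 6: at line 1 remove [xdclt,kyawp,kqlnw] add [getv] -> 3 lines: bsi getv hibjc
Final line 3: hibjc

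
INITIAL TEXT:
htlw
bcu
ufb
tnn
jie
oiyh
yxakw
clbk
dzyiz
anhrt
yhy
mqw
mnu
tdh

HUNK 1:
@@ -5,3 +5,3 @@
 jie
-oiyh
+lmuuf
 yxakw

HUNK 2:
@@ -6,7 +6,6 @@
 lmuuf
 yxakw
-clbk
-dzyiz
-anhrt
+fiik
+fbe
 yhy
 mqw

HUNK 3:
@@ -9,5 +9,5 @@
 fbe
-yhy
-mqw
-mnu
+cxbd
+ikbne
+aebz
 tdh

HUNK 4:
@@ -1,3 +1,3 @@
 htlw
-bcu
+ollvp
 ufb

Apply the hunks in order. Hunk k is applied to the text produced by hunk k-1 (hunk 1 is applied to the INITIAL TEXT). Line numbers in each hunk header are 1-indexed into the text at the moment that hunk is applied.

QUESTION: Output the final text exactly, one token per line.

Hunk 1: at line 5 remove [oiyh] add [lmuuf] -> 14 lines: htlw bcu ufb tnn jie lmuuf yxakw clbk dzyiz anhrt yhy mqw mnu tdh
Hunk 2: at line 6 remove [clbk,dzyiz,anhrt] add [fiik,fbe] -> 13 lines: htlw bcu ufb tnn jie lmuuf yxakw fiik fbe yhy mqw mnu tdh
Hunk 3: at line 9 remove [yhy,mqw,mnu] add [cxbd,ikbne,aebz] -> 13 lines: htlw bcu ufb tnn jie lmuuf yxakw fiik fbe cxbd ikbne aebz tdh
Hunk 4: at line 1 remove [bcu] add [ollvp] -> 13 lines: htlw ollvp ufb tnn jie lmuuf yxakw fiik fbe cxbd ikbne aebz tdh

Answer: htlw
ollvp
ufb
tnn
jie
lmuuf
yxakw
fiik
fbe
cxbd
ikbne
aebz
tdh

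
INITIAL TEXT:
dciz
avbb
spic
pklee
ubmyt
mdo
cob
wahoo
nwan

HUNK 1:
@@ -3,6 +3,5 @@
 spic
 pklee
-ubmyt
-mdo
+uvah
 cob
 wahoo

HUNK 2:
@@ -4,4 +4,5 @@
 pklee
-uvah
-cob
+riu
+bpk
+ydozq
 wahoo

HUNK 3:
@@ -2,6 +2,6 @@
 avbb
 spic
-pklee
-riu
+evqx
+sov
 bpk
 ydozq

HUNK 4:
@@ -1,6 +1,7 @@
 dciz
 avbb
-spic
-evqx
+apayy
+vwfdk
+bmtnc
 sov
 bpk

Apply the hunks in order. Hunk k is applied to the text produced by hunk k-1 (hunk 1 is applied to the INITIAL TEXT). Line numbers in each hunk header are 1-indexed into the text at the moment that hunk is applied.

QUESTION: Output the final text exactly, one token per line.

Hunk 1: at line 3 remove [ubmyt,mdo] add [uvah] -> 8 lines: dciz avbb spic pklee uvah cob wahoo nwan
Hunk 2: at line 4 remove [uvah,cob] add [riu,bpk,ydozq] -> 9 lines: dciz avbb spic pklee riu bpk ydozq wahoo nwan
Hunk 3: at line 2 remove [pklee,riu] add [evqx,sov] -> 9 lines: dciz avbb spic evqx sov bpk ydozq wahoo nwan
Hunk 4: at line 1 remove [spic,evqx] add [apayy,vwfdk,bmtnc] -> 10 lines: dciz avbb apayy vwfdk bmtnc sov bpk ydozq wahoo nwan

Answer: dciz
avbb
apayy
vwfdk
bmtnc
sov
bpk
ydozq
wahoo
nwan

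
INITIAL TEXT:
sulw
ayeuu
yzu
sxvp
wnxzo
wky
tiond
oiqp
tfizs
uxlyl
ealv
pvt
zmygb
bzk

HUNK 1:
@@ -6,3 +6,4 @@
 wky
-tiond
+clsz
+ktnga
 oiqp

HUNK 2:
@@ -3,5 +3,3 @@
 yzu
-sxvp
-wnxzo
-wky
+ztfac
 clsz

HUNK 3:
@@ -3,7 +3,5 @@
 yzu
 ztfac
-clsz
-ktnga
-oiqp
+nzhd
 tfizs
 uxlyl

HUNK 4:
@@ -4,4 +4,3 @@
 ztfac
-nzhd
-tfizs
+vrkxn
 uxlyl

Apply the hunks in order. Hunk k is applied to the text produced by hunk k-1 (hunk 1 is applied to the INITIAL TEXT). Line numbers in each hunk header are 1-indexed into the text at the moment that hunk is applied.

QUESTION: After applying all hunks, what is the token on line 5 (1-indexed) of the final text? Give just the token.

Answer: vrkxn

Derivation:
Hunk 1: at line 6 remove [tiond] add [clsz,ktnga] -> 15 lines: sulw ayeuu yzu sxvp wnxzo wky clsz ktnga oiqp tfizs uxlyl ealv pvt zmygb bzk
Hunk 2: at line 3 remove [sxvp,wnxzo,wky] add [ztfac] -> 13 lines: sulw ayeuu yzu ztfac clsz ktnga oiqp tfizs uxlyl ealv pvt zmygb bzk
Hunk 3: at line 3 remove [clsz,ktnga,oiqp] add [nzhd] -> 11 lines: sulw ayeuu yzu ztfac nzhd tfizs uxlyl ealv pvt zmygb bzk
Hunk 4: at line 4 remove [nzhd,tfizs] add [vrkxn] -> 10 lines: sulw ayeuu yzu ztfac vrkxn uxlyl ealv pvt zmygb bzk
Final line 5: vrkxn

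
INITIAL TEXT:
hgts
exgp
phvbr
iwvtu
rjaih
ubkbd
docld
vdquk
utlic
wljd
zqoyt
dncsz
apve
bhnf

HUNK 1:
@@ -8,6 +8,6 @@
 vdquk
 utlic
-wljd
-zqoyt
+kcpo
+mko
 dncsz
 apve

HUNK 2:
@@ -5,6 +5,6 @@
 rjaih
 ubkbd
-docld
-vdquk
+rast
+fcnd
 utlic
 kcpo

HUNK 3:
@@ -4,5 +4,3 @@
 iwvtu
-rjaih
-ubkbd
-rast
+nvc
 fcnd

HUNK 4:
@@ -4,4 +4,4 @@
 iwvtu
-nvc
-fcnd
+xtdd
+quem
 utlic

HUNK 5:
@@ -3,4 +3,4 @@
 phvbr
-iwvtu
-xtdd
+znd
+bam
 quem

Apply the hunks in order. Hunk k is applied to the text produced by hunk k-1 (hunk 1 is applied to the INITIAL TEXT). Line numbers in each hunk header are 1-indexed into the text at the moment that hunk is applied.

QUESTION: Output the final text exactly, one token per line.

Answer: hgts
exgp
phvbr
znd
bam
quem
utlic
kcpo
mko
dncsz
apve
bhnf

Derivation:
Hunk 1: at line 8 remove [wljd,zqoyt] add [kcpo,mko] -> 14 lines: hgts exgp phvbr iwvtu rjaih ubkbd docld vdquk utlic kcpo mko dncsz apve bhnf
Hunk 2: at line 5 remove [docld,vdquk] add [rast,fcnd] -> 14 lines: hgts exgp phvbr iwvtu rjaih ubkbd rast fcnd utlic kcpo mko dncsz apve bhnf
Hunk 3: at line 4 remove [rjaih,ubkbd,rast] add [nvc] -> 12 lines: hgts exgp phvbr iwvtu nvc fcnd utlic kcpo mko dncsz apve bhnf
Hunk 4: at line 4 remove [nvc,fcnd] add [xtdd,quem] -> 12 lines: hgts exgp phvbr iwvtu xtdd quem utlic kcpo mko dncsz apve bhnf
Hunk 5: at line 3 remove [iwvtu,xtdd] add [znd,bam] -> 12 lines: hgts exgp phvbr znd bam quem utlic kcpo mko dncsz apve bhnf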